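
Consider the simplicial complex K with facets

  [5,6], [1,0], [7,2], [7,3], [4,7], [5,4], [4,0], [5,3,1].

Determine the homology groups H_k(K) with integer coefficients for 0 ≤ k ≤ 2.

Take the total order 0 < 1 < 2 < 3 < 4 < 5 < 6 < 7 on the vertex set. Then K (dimension 2) consists of the simplices:

  0-simplices (8): [0], [1], [2], [3], [4], [5], [6], [7]
  1-simplices (10): [0,1], [0,4], [1,3], [1,5], [2,7], [3,5], [3,7], [4,5], [4,7], [5,6]
  2-simplices (1): [1,3,5]

so the chain groups are C_0 ≅ Z^8, C_1 ≅ Z^10, C_2 ≅ Z^1.

∂_1: C_1 → C_0 is given by ∂[p,q] = [q] − [p].
The resulting 8×10 matrix has rank 7, and its Smith normal form has invariant factors (1,1,1,1,1,1,1).

The boundary map ∂_2: C_2 → C_1 acts by ∂[p,q,r] = [q,r] − [p,r] + [p,q]. For instance
  ∂[1,3,5] = [3,5] − [1,5] + [1,3].
This gives a 10×1 integer matrix of rank 1; reducing to Smith normal form yields diagonal entries (1).

Reading off H_k = ker ∂_k / im ∂_{k+1}:

  H_0: rank C_0 − rank ∂_1 = 8 − 7 = 1, and the invariant factors of ∂_1 are all 1, so H_0 ≅ Z.
  H_1: rank ker ∂_1 − rank ∂_2 = (10 − 7) − 1 = 2, and the invariant factors of ∂_2 are all 1, so H_1 ≅ Z^2.
  H_2: rank ker ∂_2 − rank ∂_3 = (1 − 1) − 0 = 0, and there is no ∂_3, so H_2 ≅ 0.

As a check, the Euler characteristic is 8 − 10 + 1 = -1, which agrees with 1 − 2 + 0 = -1.

H_0 = Z,  H_1 = Z^2,  H_2 = 0.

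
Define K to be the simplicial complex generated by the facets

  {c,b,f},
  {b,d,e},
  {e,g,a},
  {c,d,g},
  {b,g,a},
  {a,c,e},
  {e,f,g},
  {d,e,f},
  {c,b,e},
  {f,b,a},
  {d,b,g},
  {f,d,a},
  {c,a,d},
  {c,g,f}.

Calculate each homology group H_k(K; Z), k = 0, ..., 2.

Fix the vertex order a < b < c < d < e < f < g and write every simplex with vertices in increasing order. Then dim K = 2 and the simplices of K are:

  0-simplices (7): a, b, c, d, e, f, g
  1-simplices (21): ab, ac, ad, ae, af, ag, bc, bd, be, bf, bg, cd, ce, cf, cg, de, df, dg, ef, eg, fg
  2-simplices (14): abf, abg, acd, ace, adf, aeg, bce, bcf, bde, bdg, cdg, cfg, def, efg

Hence C_0 ≅ Z^7, C_1 ≅ Z^21, C_2 ≅ Z^14.

∂_1: C_1 → C_0 is given by ∂[p,q] = [q] − [p]. For instance
  ∂ab = b − a.
The 7×21 boundary matrix has rank 6 and Smith normal form diag(1,1,1,1,1,1).

Boundary ∂_2: C_2 → C_1 acts by ∂[p,q,r] = [q,r] − [p,r] + [p,q]. For instance
  ∂cfg = fg − cg + cf,
  ∂bce = ce − be + bc.
The resulting 21×14 matrix has rank 13, and its Smith normal form has invariant factors (1,1,1,1,1,1,1,1,1,1,1,1,1).

From H_k ≅ ker(∂_k) / im(∂_{k+1}) we obtain:

  H_0: rank C_0 − rank ∂_1 = 7 − 6 = 1, and the invariant factors of ∂_1 are all 1, so H_0 = Z.
  H_1: rank ker ∂_1 − rank ∂_2 = (21 − 6) − 13 = 2, and the invariant factors of ∂_2 are all 1, so H_1 = Z^2.
  H_2: rank ker ∂_2 − rank ∂_3 = (14 − 13) − 0 = 1, and there is no ∂_3, so H_2 = Z.

As a check, the Euler characteristic is 7 − 21 + 14 = 0, which agrees with 1 − 2 + 1 = 0.

H_0 = Z,  H_1 = Z^2,  H_2 = Z.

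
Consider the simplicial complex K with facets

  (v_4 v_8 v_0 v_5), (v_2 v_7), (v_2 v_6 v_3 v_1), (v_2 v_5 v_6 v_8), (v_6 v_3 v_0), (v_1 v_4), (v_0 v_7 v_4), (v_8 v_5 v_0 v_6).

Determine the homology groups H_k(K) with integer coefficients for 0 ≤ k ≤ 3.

K has 9 vertices, 22 edges, 16 triangles, 4 3-simplices.
rank ∂_0 = 0, rank ∂_1 = 8 ⇒ b_0 = 9 − 0 − 8 = 1; all invariant factors of ∂_1 are 1 so no torsion. So H_0 ≅ Z.
rank ∂_1 = 8, rank ∂_2 = 12 ⇒ b_1 = 22 − 8 − 12 = 2; all invariant factors of ∂_2 are 1 so no torsion. So H_1 ≅ Z^2.
rank ∂_2 = 12, rank ∂_3 = 4 ⇒ b_2 = 16 − 12 − 4 = 0; all invariant factors of ∂_3 are 1 so no torsion. So H_2 ≅ 0.
rank ∂_3 = 4, rank ∂_4 = 0 ⇒ b_3 = 4 − 4 − 0 = 0. So H_3 ≅ 0.

H_0 = Z,  H_1 = Z^2,  H_2 = 0,  H_3 = 0.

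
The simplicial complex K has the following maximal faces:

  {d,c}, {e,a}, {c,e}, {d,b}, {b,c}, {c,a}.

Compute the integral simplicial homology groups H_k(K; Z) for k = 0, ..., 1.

H_0 ≅ Z,  H_1 ≅ Z^2.

We work with the vertex ordering a < b < c < d < e. The simplices of K, each written with vertices in increasing order, are:

  0-simplices (5): a, b, c, d, e
  1-simplices (6): ac, ae, bc, bd, cd, ce

so the chain groups are C_0 ≅ Z^5, C_1 ≅ Z^6.

The boundary map ∂_1: C_1 → C_0 is given by ∂[p,q] = [q] − [p].
The 5×6 boundary matrix has rank 4 and Smith normal form diag(1,1,1,1).

Computing H_k = (kernel of ∂_k) / (image of ∂_{k+1}):

  H_0: rank C_0 − rank ∂_1 = 5 − 4 = 1, and the invariant factors of ∂_1 are all 1, so H_0 ≅ Z.
  H_1: rank ker ∂_1 − rank ∂_2 = (6 − 4) − 0 = 2, and there is no ∂_2, so H_1 ≅ Z^2.

(K is a triangulation of a wedge of 2 circles.)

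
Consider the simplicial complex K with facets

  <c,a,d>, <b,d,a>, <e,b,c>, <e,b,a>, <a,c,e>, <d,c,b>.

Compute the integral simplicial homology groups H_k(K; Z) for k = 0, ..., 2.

Fix the vertex order a < b < c < d < e and write every simplex with vertices in increasing order. Then dim K = 2 and the simplices of K are:

  0-simplices (5): a, b, c, d, e
  1-simplices (9): ab, ac, ad, ae, bc, bd, be, cd, ce
  2-simplices (6): abd, abe, acd, ace, bcd, bce

giving chain groups C_0 ≅ Z^5, C_1 ≅ Z^9, C_2 ≅ Z^6.

∂_1: C_1 → C_0 is given by ∂[p,q] = [q] − [p]. For instance
  ∂be = e − b.
The resulting 5×9 matrix has rank 4, and its Smith normal form has invariant factors (1,1,1,1).

∂_2: C_2 → C_1 maps a triangle to the signed sum of its edges. For instance
  ∂abe = be − ae + ab,
  ∂acd = cd − ad + ac.
The 9×6 boundary matrix has rank 5 and Smith normal form diag(1,1,1,1,1).

Computing H_k = (kernel of ∂_k) / (image of ∂_{k+1}):

  H_0: rank C_0 − rank ∂_1 = 5 − 4 = 1, and the invariant factors of ∂_1 are all 1, so H_0 ≅ Z.
  H_1: rank ker ∂_1 − rank ∂_2 = (9 − 4) − 5 = 0, and the invariant factors of ∂_2 are all 1, so H_1 ≅ 0.
  H_2: rank ker ∂_2 − rank ∂_3 = (6 − 5) − 0 = 1, and there is no ∂_3, so H_2 ≅ Z.

H_0 = Z,  H_1 = 0,  H_2 = Z.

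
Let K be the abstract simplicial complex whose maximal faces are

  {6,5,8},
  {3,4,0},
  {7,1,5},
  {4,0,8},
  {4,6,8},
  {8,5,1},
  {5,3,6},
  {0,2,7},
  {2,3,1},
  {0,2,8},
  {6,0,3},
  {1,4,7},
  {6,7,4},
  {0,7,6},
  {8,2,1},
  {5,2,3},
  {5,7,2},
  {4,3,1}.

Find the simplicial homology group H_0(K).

H_0 ≅ Z.

Take the total order 0 < 1 < 2 < 3 < 4 < 5 < 6 < 7 < 8 on the vertex set. Then K (dimension 2) consists of the simplices:

  0-simplices (9): [0], [1], [2], [3], [4], [5], [6], [7], [8]
  1-simplices (27): (27 of them)
  2-simplices (18): [0,2,7], [0,2,8], [0,3,4], [0,3,6], [0,4,8], [0,6,7], [1,2,3], [1,2,8], [1,3,4], [1,4,7], [1,5,7], [1,5,8], [2,3,5], [2,5,7], [3,5,6], [4,6,7], [4,6,8], [5,6,8]

so the chain groups are C_0 ≅ Z^9, C_1 ≅ Z^27, C_2 ≅ Z^18.

∂_1: C_1 → C_0 is given by ∂[p,q] = [q] − [p]. For instance
  ∂[0,4] = [4] − [0].
The resulting 9×27 matrix has rank 8, and its Smith normal form has invariant factors (1,1,1,1,1,1,1,1).

Boundary ∂_2: C_2 → C_1 sends each 2-simplex [p,q,r] to [q,r] − [p,r] + [p,q]. For instance
  ∂[0,2,8] = [2,8] − [0,8] + [0,2],
  ∂[4,6,8] = [6,8] − [4,8] + [4,6].
The 27×18 boundary matrix has rank 18 and Smith normal form diag(1,1,1,1,1,1,1,1,1,1,1,1,1,1,1,1,1,2).

Computing H_k = (kernel of ∂_k) / (image of ∂_{k+1}):

  H_0: rank C_0 − rank ∂_1 = 9 − 8 = 1, and the invariant factors of ∂_1 are all 1, so H_0 = Z.

(K is a triangulation of the Klein bottle.)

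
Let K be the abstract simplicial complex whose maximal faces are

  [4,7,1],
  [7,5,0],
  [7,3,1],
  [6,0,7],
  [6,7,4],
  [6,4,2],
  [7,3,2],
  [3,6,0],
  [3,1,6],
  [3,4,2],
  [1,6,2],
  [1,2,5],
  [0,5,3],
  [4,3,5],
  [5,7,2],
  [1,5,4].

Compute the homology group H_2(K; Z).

H_2 ≅ Z.

Fix the vertex order 0 < 1 < 2 < 3 < 4 < 5 < 6 < 7 and write every simplex with vertices in increasing order. Then dim K = 2 and the simplices of K are:

  0-simplices (8): [0], [1], [2], [3], [4], [5], [6], [7]
  1-simplices (24): (24 of them)
  2-simplices (16): [0,3,5], [0,3,6], [0,5,7], [0,6,7], [1,2,5], [1,2,6], [1,3,6], [1,3,7], [1,4,5], [1,4,7], [2,3,4], [2,3,7], [2,4,6], [2,5,7], [3,4,5], [4,6,7]

so the chain groups are C_0 ≅ Z^8, C_1 ≅ Z^24, C_2 ≅ Z^16.

∂_1: C_1 → C_0 is given by ∂[p,q] = [q] − [p]. For instance
  ∂[4,5] = [5] − [4].
This gives a 8×24 integer matrix of rank 7; reducing to Smith normal form yields diagonal entries (1,1,1,1,1,1,1).

∂_2: C_2 → C_1 sends each 2-simplex [p,q,r] to [q,r] − [p,r] + [p,q]. For instance
  ∂[0,6,7] = [6,7] − [0,7] + [0,6],
  ∂[1,4,7] = [4,7] − [1,7] + [1,4].
As a 24×16 matrix over Z this has rank 15, with invariant factors (1,1,1,1,1,1,1,1,1,1,1,1,1,1,1).

From H_k ≅ ker(∂_k) / im(∂_{k+1}) we obtain:

  H_2: rank ker ∂_2 − rank ∂_3 = (16 − 15) − 0 = 1, and there is no ∂_3, so H_2 = Z.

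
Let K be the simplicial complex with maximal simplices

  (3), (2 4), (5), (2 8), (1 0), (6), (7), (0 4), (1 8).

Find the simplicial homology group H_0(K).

H_0 ≅ Z^5.

Order the vertices as 0 < 1 < 2 < 3 < 4 < 5 < 6 < 7 < 8. Listing each simplex with vertices in this order, K has dimension 1 with simplices:

  0-simplices (9): [0], [1], [2], [3], [4], [5], [6], [7], [8]
  1-simplices (5): [0,1], [0,4], [1,8], [2,4], [2,8]

giving chain groups C_0 ≅ Z^9, C_1 ≅ Z^5.

The boundary map ∂_1: C_1 → C_0 sends each edge [p,q] (with p < q) to q − p. For instance
  ∂[0,4] = [4] − [0].
The resulting 9×5 matrix has rank 4, and its Smith normal form has invariant factors (1,1,1,1).

Now H_k = ker ∂_k / im ∂_{k+1}, so:

  H_0: rank C_0 − rank ∂_1 = 9 − 4 = 5, and the invariant factors of ∂_1 are all 1, so H_0 = Z^5.

(K is a triangulation of the disjoint union of a set of 4 points and the circle S^1.)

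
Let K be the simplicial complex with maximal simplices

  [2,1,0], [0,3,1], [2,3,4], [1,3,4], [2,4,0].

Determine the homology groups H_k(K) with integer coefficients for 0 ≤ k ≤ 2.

We work with the vertex ordering 0 < 1 < 2 < 3 < 4. The simplices of K, each written with vertices in increasing order, are:

  0-simplices (5): [0], [1], [2], [3], [4]
  1-simplices (10): [0,1], [0,2], [0,3], [0,4], [1,2], [1,3], [1,4], [2,3], [2,4], [3,4]
  2-simplices (5): [0,1,2], [0,1,3], [0,2,4], [1,3,4], [2,3,4]

giving chain groups C_0 ≅ Z^5, C_1 ≅ Z^10, C_2 ≅ Z^5.

The boundary map ∂_1: C_1 → C_0 maps an edge to its endpoints' difference, ∂[p,q] = q − p.
This gives a 5×10 integer matrix of rank 4; reducing to Smith normal form yields diagonal entries (1,1,1,1).

Boundary ∂_2: C_2 → C_1 sends each 2-simplex [p,q,r] to [q,r] − [p,r] + [p,q]. For instance
  ∂[0,2,4] = [2,4] − [0,4] + [0,2],
  ∂[2,3,4] = [3,4] − [2,4] + [2,3].
The resulting 10×5 matrix has rank 5, and its Smith normal form has invariant factors (1,1,1,1,1).

Now H_k = ker ∂_k / im ∂_{k+1}, so:

  H_0: rank C_0 − rank ∂_1 = 5 − 4 = 1, and the invariant factors of ∂_1 are all 1, so H_0 = Z.
  H_1: rank ker ∂_1 − rank ∂_2 = (10 − 4) − 5 = 1, and the invariant factors of ∂_2 are all 1, so H_1 = Z.
  H_2: rank ker ∂_2 − rank ∂_3 = (5 − 5) − 0 = 0, and there is no ∂_3, so H_2 = 0.

H_0 = Z,  H_1 = Z,  H_2 = 0.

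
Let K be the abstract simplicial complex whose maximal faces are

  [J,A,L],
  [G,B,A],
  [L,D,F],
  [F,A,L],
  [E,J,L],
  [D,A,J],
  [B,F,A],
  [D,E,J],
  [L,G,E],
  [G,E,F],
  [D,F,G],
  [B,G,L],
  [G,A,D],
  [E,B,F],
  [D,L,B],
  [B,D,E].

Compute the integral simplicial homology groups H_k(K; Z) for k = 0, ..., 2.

H_0 = Z,  H_1 = Z^2,  H_2 = Z.

Take the total order A < B < D < E < F < G < J < L on the vertex set. Then K (dimension 2) consists of the simplices:

  0-simplices (8): A, B, D, E, F, G, J, L
  1-simplices (24): AB, AD, AF, AG, AJ, AL, BD, BE, BF, BG, BL, DE, DF, DG, DJ, DL, EF, EG, EJ, EL, FG, FL, GL, JL
  2-simplices (16): ABF, ABG, ADG, ADJ, AFL, AJL, BDE, BDL, BEF, BGL, DEJ, DFG, DFL, EFG, EGL, EJL

so the chain groups are C_0 ≅ Z^8, C_1 ≅ Z^24, C_2 ≅ Z^16.

∂_1: C_1 → C_0 maps an edge to its endpoints' difference, ∂[p,q] = q − p.
This gives a 8×24 integer matrix of rank 7; reducing to Smith normal form yields diagonal entries (1,1,1,1,1,1,1).

∂_2: C_2 → C_1 maps a triangle to the signed sum of its edges. For instance
  ∂AFL = FL − AL + AF,
  ∂BEF = EF − BF + BE.
The resulting 24×16 matrix has rank 15, and its Smith normal form has invariant factors (1,1,1,1,1,1,1,1,1,1,1,1,1,1,1).

Reading off H_k = ker ∂_k / im ∂_{k+1}:

  H_0: rank C_0 − rank ∂_1 = 8 − 7 = 1, and the invariant factors of ∂_1 are all 1, so H_0 ≅ Z.
  H_1: rank ker ∂_1 − rank ∂_2 = (24 − 7) − 15 = 2, and the invariant factors of ∂_2 are all 1, so H_1 ≅ Z^2.
  H_2: rank ker ∂_2 − rank ∂_3 = (16 − 15) − 0 = 1, and there is no ∂_3, so H_2 ≅ Z.

As a check, the Euler characteristic is 8 − 24 + 16 = 0, which agrees with 1 − 2 + 1 = 0.
(K is a triangulation of the torus T^2.)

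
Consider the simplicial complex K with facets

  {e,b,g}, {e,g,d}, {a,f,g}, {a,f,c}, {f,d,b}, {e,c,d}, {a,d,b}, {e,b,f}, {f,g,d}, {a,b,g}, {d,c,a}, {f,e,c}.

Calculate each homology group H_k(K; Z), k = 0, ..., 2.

Take the total order a < b < c < d < e < f < g on the vertex set. Then K (dimension 2) consists of the simplices:

  0-simplices (7): a, b, c, d, e, f, g
  1-simplices (18): ab, ac, ad, af, ag, bd, be, bf, bg, cd, ce, cf, de, df, dg, ef, eg, fg
  2-simplices (12): abd, abg, acd, acf, afg, bdf, bef, beg, cde, cef, deg, dfg

so the chain groups are C_0 ≅ Z^7, C_1 ≅ Z^18, C_2 ≅ Z^12.

Boundary ∂_1: C_1 → C_0 maps an edge to its endpoints' difference, ∂[p,q] = q − p.
The 7×18 boundary matrix has rank 6 and Smith normal form diag(1,1,1,1,1,1).

The boundary map ∂_2: C_2 → C_1 sends each 2-simplex [p,q,r] to [q,r] − [p,r] + [p,q]. For instance
  ∂dfg = fg − dg + df,
  ∂cde = de − ce + cd.
This gives a 18×12 integer matrix of rank 12; reducing to Smith normal form yields diagonal entries (1,1,1,1,1,1,1,1,1,1,1,2).

Now H_k = ker ∂_k / im ∂_{k+1}, so:

  H_0: rank C_0 − rank ∂_1 = 7 − 6 = 1, and the invariant factors of ∂_1 are all 1, so H_0 ≅ Z.
  H_1: rank ker ∂_1 − rank ∂_2 = (18 − 6) − 12 = 0, and ∂_2 has invariant factor 2 > 1, so H_1 ≅ Z/2Z.
  H_2: rank ker ∂_2 − rank ∂_3 = (12 − 12) − 0 = 0, and there is no ∂_3, so H_2 ≅ 0.

H_0 ≅ Z,  H_1 ≅ Z/2Z,  H_2 = 0.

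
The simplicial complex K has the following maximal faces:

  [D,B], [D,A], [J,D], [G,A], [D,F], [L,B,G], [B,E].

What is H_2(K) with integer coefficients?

Order the vertices as A < B < D < E < F < G < J < L. Listing each simplex with vertices in this order, K has dimension 2 with simplices:

  0-simplices (8): A, B, D, E, F, G, J, L
  1-simplices (9): AD, AG, BD, BE, BG, BL, DF, DJ, GL
  2-simplices (1): BGL

Hence C_0 ≅ Z^8, C_1 ≅ Z^9, C_2 ≅ Z^1.

∂_1: C_1 → C_0 sends each edge [p,q] (with p < q) to q − p. For instance
  ∂BG = G − B.
The 8×9 boundary matrix has rank 7 and Smith normal form diag(1,1,1,1,1,1,1).

The boundary map ∂_2: C_2 → C_1 maps a triangle to the signed sum of its edges. For instance
  ∂BGL = GL − BL + BG.
As a 9×1 matrix over Z this has rank 1, with invariant factors (1).

Computing H_k = (kernel of ∂_k) / (image of ∂_{k+1}):

  H_2: rank ker ∂_2 − rank ∂_3 = (1 − 1) − 0 = 0, and there is no ∂_3, so H_2 ≅ 0.

H_2 ≅ 0.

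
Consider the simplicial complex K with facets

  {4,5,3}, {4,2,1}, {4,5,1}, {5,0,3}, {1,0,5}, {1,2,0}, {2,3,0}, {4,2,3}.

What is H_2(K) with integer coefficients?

H_2 ≅ Z.

Fix the vertex order 0 < 1 < 2 < 3 < 4 < 5 and write every simplex with vertices in increasing order. Then dim K = 2 and the simplices of K are:

  0-simplices (6): [0], [1], [2], [3], [4], [5]
  1-simplices (12): [0,1], [0,2], [0,3], [0,5], [1,2], [1,4], [1,5], [2,3], [2,4], [3,4], [3,5], [4,5]
  2-simplices (8): [0,1,2], [0,1,5], [0,2,3], [0,3,5], [1,2,4], [1,4,5], [2,3,4], [3,4,5]

giving chain groups C_0 ≅ Z^6, C_1 ≅ Z^12, C_2 ≅ Z^8.

The boundary map ∂_1: C_1 → C_0 sends each edge [p,q] (with p < q) to q − p.
This gives a 6×12 integer matrix of rank 5; reducing to Smith normal form yields diagonal entries (1,1,1,1,1).

∂_2: C_2 → C_1 sends each 2-simplex [p,q,r] to [q,r] − [p,r] + [p,q]. For instance
  ∂[2,3,4] = [3,4] − [2,4] + [2,3],
  ∂[0,1,5] = [1,5] − [0,5] + [0,1].
The resulting 12×8 matrix has rank 7, and its Smith normal form has invariant factors (1,1,1,1,1,1,1).

Now H_k = ker ∂_k / im ∂_{k+1}, so:

  H_2: rank ker ∂_2 − rank ∂_3 = (8 − 7) − 0 = 1, and there is no ∂_3, so H_2 = Z.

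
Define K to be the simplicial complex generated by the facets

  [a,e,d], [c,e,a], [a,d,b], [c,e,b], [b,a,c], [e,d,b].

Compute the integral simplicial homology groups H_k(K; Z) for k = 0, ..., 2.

H_0 ≅ Z,  H_1 = 0,  H_2 ≅ Z.

We work with the vertex ordering a < b < c < d < e. The simplices of K, each written with vertices in increasing order, are:

  0-simplices (5): a, b, c, d, e
  1-simplices (9): ab, ac, ad, ae, bc, bd, be, ce, de
  2-simplices (6): abc, abd, ace, ade, bce, bde

giving chain groups C_0 ≅ Z^5, C_1 ≅ Z^9, C_2 ≅ Z^6.

The boundary map ∂_1: C_1 → C_0 sends each edge [p,q] (with p < q) to q − p.
The 5×9 boundary matrix has rank 4 and Smith normal form diag(1,1,1,1).

∂_2: C_2 → C_1 acts by ∂[p,q,r] = [q,r] − [p,r] + [p,q]. For instance
  ∂bde = de − be + bd,
  ∂abc = bc − ac + ab.
The resulting 9×6 matrix has rank 5, and its Smith normal form has invariant factors (1,1,1,1,1).

Now H_k = ker ∂_k / im ∂_{k+1}, so:

  H_0: rank C_0 − rank ∂_1 = 5 − 4 = 1, and the invariant factors of ∂_1 are all 1, so H_0 = Z.
  H_1: rank ker ∂_1 − rank ∂_2 = (9 − 4) − 5 = 0, and the invariant factors of ∂_2 are all 1, so H_1 = 0.
  H_2: rank ker ∂_2 − rank ∂_3 = (6 − 5) − 0 = 1, and there is no ∂_3, so H_2 = Z.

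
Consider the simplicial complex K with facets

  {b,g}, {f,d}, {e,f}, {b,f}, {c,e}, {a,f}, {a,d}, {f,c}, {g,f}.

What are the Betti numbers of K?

Take the total order a < b < c < d < e < f < g on the vertex set. Then K (dimension 1) consists of the simplices:

  0-simplices (7): a, b, c, d, e, f, g
  1-simplices (9): ad, af, bf, bg, ce, cf, df, ef, fg

giving chain groups C_0 ≅ Z^7, C_1 ≅ Z^9.

∂_1: C_1 → C_0 sends each edge [p,q] (with p < q) to q − p. For instance
  ∂bf = f − b.
This gives a 7×9 integer matrix of rank 6; reducing to Smith normal form yields diagonal entries (1,1,1,1,1,1).

Now H_k = ker ∂_k / im ∂_{k+1}, so:

  H_0: rank C_0 − rank ∂_1 = 7 − 6 = 1, and the invariant factors of ∂_1 are all 1, so H_0 = Z.
  H_1: rank ker ∂_1 − rank ∂_2 = (9 − 6) − 0 = 3, and there is no ∂_2, so H_1 = Z^3.

As a check, the Euler characteristic is 7 − 9 = -2, which agrees with 1 − 3 = -2.
(K is a triangulation of a wedge of 3 circles.)

Hence the Betti numbers are b_0 = 1, b_1 = 3.

b_0 = 1, b_1 = 3.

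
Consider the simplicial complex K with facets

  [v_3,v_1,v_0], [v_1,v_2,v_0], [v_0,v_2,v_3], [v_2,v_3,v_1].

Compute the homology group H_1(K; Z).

H_1 = 0.

Order the vertices as v_0 < v_1 < v_2 < v_3. Listing each simplex with vertices in this order, K has dimension 2 with simplices:

  0-simplices (4): [v_0], [v_1], [v_2], [v_3]
  1-simplices (6): [v_0,v_1], [v_0,v_2], [v_0,v_3], [v_1,v_2], [v_1,v_3], [v_2,v_3]
  2-simplices (4): [v_0,v_1,v_2], [v_0,v_1,v_3], [v_0,v_2,v_3], [v_1,v_2,v_3]

Hence C_0 ≅ Z^4, C_1 ≅ Z^6, C_2 ≅ Z^4.

Boundary ∂_1: C_1 → C_0 is given by ∂[p,q] = [q] − [p].
The resulting 4×6 matrix has rank 3, and its Smith normal form has invariant factors (1,1,1).

∂_2: C_2 → C_1 acts by ∂[p,q,r] = [q,r] − [p,r] + [p,q]. For instance
  ∂[v_1,v_2,v_3] = [v_2,v_3] − [v_1,v_3] + [v_1,v_2],
  ∂[v_0,v_2,v_3] = [v_2,v_3] − [v_0,v_3] + [v_0,v_2].
As a 6×4 matrix over Z this has rank 3, with invariant factors (1,1,1).

Reading off H_k = ker ∂_k / im ∂_{k+1}:

  H_1: rank ker ∂_1 − rank ∂_2 = (6 − 3) − 3 = 0, and the invariant factors of ∂_2 are all 1, so H_1 ≅ 0.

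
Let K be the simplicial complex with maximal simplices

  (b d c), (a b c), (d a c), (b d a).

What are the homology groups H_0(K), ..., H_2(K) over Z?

H_0 ≅ Z,  H_1 = 0,  H_2 ≅ Z.

Order the vertices as a < b < c < d. Listing each simplex with vertices in this order, K has dimension 2 with simplices:

  0-simplices (4): a, b, c, d
  1-simplices (6): ab, ac, ad, bc, bd, cd
  2-simplices (4): abc, abd, acd, bcd

so the chain groups are C_0 ≅ Z^4, C_1 ≅ Z^6, C_2 ≅ Z^4.

Boundary ∂_1: C_1 → C_0 maps an edge to its endpoints' difference, ∂[p,q] = q − p. For instance
  ∂cd = d − c.
The resulting 4×6 matrix has rank 3, and its Smith normal form has invariant factors (1,1,1).

∂_2: C_2 → C_1 acts by ∂[p,q,r] = [q,r] − [p,r] + [p,q]. For instance
  ∂bcd = cd − bd + bc,
  ∂acd = cd − ad + ac.
The 6×4 boundary matrix has rank 3 and Smith normal form diag(1,1,1).

From H_k ≅ ker(∂_k) / im(∂_{k+1}) we obtain:

  H_0: rank C_0 − rank ∂_1 = 4 − 3 = 1, and the invariant factors of ∂_1 are all 1, so H_0 = Z.
  H_1: rank ker ∂_1 − rank ∂_2 = (6 − 3) − 3 = 0, and the invariant factors of ∂_2 are all 1, so H_1 = 0.
  H_2: rank ker ∂_2 − rank ∂_3 = (4 − 3) − 0 = 1, and there is no ∂_3, so H_2 = Z.

(K is a triangulation of the 2-sphere S^2.)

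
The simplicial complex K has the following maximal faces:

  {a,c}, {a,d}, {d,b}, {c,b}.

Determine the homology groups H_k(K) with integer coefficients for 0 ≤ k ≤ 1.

H_0 ≅ Z,  H_1 ≅ Z.

K has 4 vertices, 4 edges.
rank ∂_0 = 0, rank ∂_1 = 3 ⇒ b_0 = 4 − 0 − 3 = 1; all invariant factors of ∂_1 are 1 so no torsion. So H_0 = Z.
rank ∂_1 = 3, rank ∂_2 = 0 ⇒ b_1 = 4 − 3 − 0 = 1. So H_1 = Z.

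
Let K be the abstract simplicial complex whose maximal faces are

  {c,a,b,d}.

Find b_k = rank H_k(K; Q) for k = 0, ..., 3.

b_0 = 1, b_1 = 0, b_2 = 0, b_3 = 0.

Fix the vertex order a < b < c < d and write every simplex with vertices in increasing order. Then dim K = 3 and the simplices of K are:

  0-simplices (4): a, b, c, d
  1-simplices (6): ab, ac, ad, bc, bd, cd
  2-simplices (4): abc, abd, acd, bcd
  3-simplices (1): abcd

giving chain groups C_0 ≅ Z^4, C_1 ≅ Z^6, C_2 ≅ Z^4, C_3 ≅ Z^1.

∂_1: C_1 → C_0 maps an edge to its endpoints' difference, ∂[p,q] = q − p. For instance
  ∂bd = d − b.
This gives a 4×6 integer matrix of rank 3; reducing to Smith normal form yields diagonal entries (1,1,1).

The boundary map ∂_2: C_2 → C_1 sends each 2-simplex [p,q,r] to [q,r] − [p,r] + [p,q]. For instance
  ∂acd = cd − ad + ac,
  ∂abc = bc − ac + ab.
This gives a 6×4 integer matrix of rank 3; reducing to Smith normal form yields diagonal entries (1,1,1).

The boundary map ∂_3: C_3 → C_2 sends each 3-simplex σ to the alternating sum Σ_i (−1)^i (σ with its i-th vertex removed). For instance
  ∂abcd = bcd − acd + abd − abc.
This gives a 4×1 integer matrix of rank 1; reducing to Smith normal form yields diagonal entries (1).

Now H_k = ker ∂_k / im ∂_{k+1}, so:

  H_0: rank C_0 − rank ∂_1 = 4 − 3 = 1, and the invariant factors of ∂_1 are all 1, so H_0 = Z.
  H_1: rank ker ∂_1 − rank ∂_2 = (6 − 3) − 3 = 0, and the invariant factors of ∂_2 are all 1, so H_1 = 0.
  H_2: rank ker ∂_2 − rank ∂_3 = (4 − 3) − 1 = 0, and the invariant factors of ∂_3 are all 1, so H_2 = 0.
  H_3: rank ker ∂_3 − rank ∂_4 = (1 − 1) − 0 = 0, and there is no ∂_4, so H_3 = 0.

As a check, the Euler characteristic is 4 − 6 + 4 − 1 = 1, which agrees with 1 − 0 + 0 − 0 = 1.
(K is a triangulation of the 3-simplex.)

Hence the Betti numbers are b_0 = 1, b_1 = 0, b_2 = 0, b_3 = 0.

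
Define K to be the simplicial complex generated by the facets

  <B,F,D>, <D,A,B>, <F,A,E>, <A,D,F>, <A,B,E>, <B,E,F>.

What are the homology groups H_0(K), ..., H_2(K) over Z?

We work with the vertex ordering A < B < D < E < F. The simplices of K, each written with vertices in increasing order, are:

  0-simplices (5): A, B, D, E, F
  1-simplices (9): AB, AD, AE, AF, BD, BE, BF, DF, EF
  2-simplices (6): ABD, ABE, ADF, AEF, BDF, BEF

so the chain groups are C_0 ≅ Z^5, C_1 ≅ Z^9, C_2 ≅ Z^6.

Boundary ∂_1: C_1 → C_0 is given by ∂[p,q] = [q] − [p].
The resulting 5×9 matrix has rank 4, and its Smith normal form has invariant factors (1,1,1,1).

Boundary ∂_2: C_2 → C_1 maps a triangle to the signed sum of its edges. For instance
  ∂BEF = EF − BF + BE,
  ∂BDF = DF − BF + BD.
The resulting 9×6 matrix has rank 5, and its Smith normal form has invariant factors (1,1,1,1,1).

Reading off H_k = ker ∂_k / im ∂_{k+1}:

  H_0: rank C_0 − rank ∂_1 = 5 − 4 = 1, and the invariant factors of ∂_1 are all 1, so H_0 ≅ Z.
  H_1: rank ker ∂_1 − rank ∂_2 = (9 − 4) − 5 = 0, and the invariant factors of ∂_2 are all 1, so H_1 ≅ 0.
  H_2: rank ker ∂_2 − rank ∂_3 = (6 − 5) − 0 = 1, and there is no ∂_3, so H_2 ≅ Z.

As a check, the Euler characteristic is 5 − 9 + 6 = 2, which agrees with 1 − 0 + 1 = 2.

H_0 = Z,  H_1 = 0,  H_2 = Z.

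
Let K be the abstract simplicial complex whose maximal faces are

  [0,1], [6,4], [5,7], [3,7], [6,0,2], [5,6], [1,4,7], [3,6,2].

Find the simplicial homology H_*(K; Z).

Order the vertices as 0 < 1 < 2 < 3 < 4 < 5 < 6 < 7. Listing each simplex with vertices in this order, K has dimension 2 with simplices:

  0-simplices (8): [0], [1], [2], [3], [4], [5], [6], [7]
  1-simplices (13): [0,1], [0,2], [0,6], [1,4], [1,7], [2,3], [2,6], [3,6], [3,7], [4,6], [4,7], [5,6], [5,7]
  2-simplices (3): [0,2,6], [1,4,7], [2,3,6]

so the chain groups are C_0 ≅ Z^8, C_1 ≅ Z^13, C_2 ≅ Z^3.

The boundary map ∂_1: C_1 → C_0 maps an edge to its endpoints' difference, ∂[p,q] = q − p.
As a 8×13 matrix over Z this has rank 7, with invariant factors (1,1,1,1,1,1,1).

Boundary ∂_2: C_2 → C_1 maps a triangle to the signed sum of its edges. For instance
  ∂[2,3,6] = [3,6] − [2,6] + [2,3],
  ∂[1,4,7] = [4,7] − [1,7] + [1,4].
As a 13×3 matrix over Z this has rank 3, with invariant factors (1,1,1).

Computing H_k = (kernel of ∂_k) / (image of ∂_{k+1}):

  H_0: rank C_0 − rank ∂_1 = 8 − 7 = 1, and the invariant factors of ∂_1 are all 1, so H_0 = Z.
  H_1: rank ker ∂_1 − rank ∂_2 = (13 − 7) − 3 = 3, and the invariant factors of ∂_2 are all 1, so H_1 = Z^3.
  H_2: rank ker ∂_2 − rank ∂_3 = (3 − 3) − 0 = 0, and there is no ∂_3, so H_2 = 0.

H_0 = Z,  H_1 = Z^3,  H_2 = 0.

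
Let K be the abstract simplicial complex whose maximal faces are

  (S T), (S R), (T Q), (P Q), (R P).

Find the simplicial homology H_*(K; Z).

H_0 ≅ Z,  H_1 ≅ Z.

We work with the vertex ordering P < Q < R < S < T. The simplices of K, each written with vertices in increasing order, are:

  0-simplices (5): P, Q, R, S, T
  1-simplices (5): PQ, PR, QT, RS, ST

Hence C_0 ≅ Z^5, C_1 ≅ Z^5.

Boundary ∂_1: C_1 → C_0 is given by ∂[p,q] = [q] − [p].
This gives a 5×5 integer matrix of rank 4; reducing to Smith normal form yields diagonal entries (1,1,1,1).

Reading off H_k = ker ∂_k / im ∂_{k+1}:

  H_0: rank C_0 − rank ∂_1 = 5 − 4 = 1, and the invariant factors of ∂_1 are all 1, so H_0 = Z.
  H_1: rank ker ∂_1 − rank ∂_2 = (5 − 4) − 0 = 1, and there is no ∂_2, so H_1 = Z.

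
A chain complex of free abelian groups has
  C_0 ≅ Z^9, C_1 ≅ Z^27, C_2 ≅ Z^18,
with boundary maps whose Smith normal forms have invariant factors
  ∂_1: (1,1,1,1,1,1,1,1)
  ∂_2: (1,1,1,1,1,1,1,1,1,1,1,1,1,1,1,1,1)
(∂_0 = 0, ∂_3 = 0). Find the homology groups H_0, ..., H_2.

H_0 ≅ Z,  H_1 ≅ Z^2,  H_2 ≅ Z.

H_0: b_0 = 9 − 0 − 8 = 1; torsion from ∂_1 factors > 1: none. So H_0 ≅ Z.
H_1: b_1 = 27 − 8 − 17 = 2; torsion from ∂_2 factors > 1: none. So H_1 ≅ Z^2.
H_2: b_2 = 18 − 17 − 0 = 1; torsion from ∂_3 factors > 1: none. So H_2 ≅ Z.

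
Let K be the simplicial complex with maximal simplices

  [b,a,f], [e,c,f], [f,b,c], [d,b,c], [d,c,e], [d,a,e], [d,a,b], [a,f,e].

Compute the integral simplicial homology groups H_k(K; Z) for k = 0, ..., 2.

H_0 ≅ Z,  H_1 = 0,  H_2 ≅ Z.

Fix the vertex order a < b < c < d < e < f and write every simplex with vertices in increasing order. Then dim K = 2 and the simplices of K are:

  0-simplices (6): a, b, c, d, e, f
  1-simplices (12): ab, ad, ae, af, bc, bd, bf, cd, ce, cf, de, ef
  2-simplices (8): abd, abf, ade, aef, bcd, bcf, cde, cef

giving chain groups C_0 ≅ Z^6, C_1 ≅ Z^12, C_2 ≅ Z^8.

The boundary map ∂_1: C_1 → C_0 sends each edge [p,q] (with p < q) to q − p.
As a 6×12 matrix over Z this has rank 5, with invariant factors (1,1,1,1,1).

∂_2: C_2 → C_1 acts by ∂[p,q,r] = [q,r] − [p,r] + [p,q]. For instance
  ∂abf = bf − af + ab,
  ∂aef = ef − af + ae.
This gives a 12×8 integer matrix of rank 7; reducing to Smith normal form yields diagonal entries (1,1,1,1,1,1,1).

Reading off H_k = ker ∂_k / im ∂_{k+1}:

  H_0: rank C_0 − rank ∂_1 = 6 − 5 = 1, and the invariant factors of ∂_1 are all 1, so H_0 = Z.
  H_1: rank ker ∂_1 − rank ∂_2 = (12 − 5) − 7 = 0, and the invariant factors of ∂_2 are all 1, so H_1 = 0.
  H_2: rank ker ∂_2 − rank ∂_3 = (8 − 7) − 0 = 1, and there is no ∂_3, so H_2 = Z.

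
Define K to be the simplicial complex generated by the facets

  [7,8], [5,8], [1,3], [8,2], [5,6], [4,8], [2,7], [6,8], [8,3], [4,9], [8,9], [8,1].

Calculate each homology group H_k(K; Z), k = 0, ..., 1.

H_0 = Z,  H_1 = Z^4.

We work with the vertex ordering 1 < 2 < 3 < 4 < 5 < 6 < 7 < 8 < 9. The simplices of K, each written with vertices in increasing order, are:

  0-simplices (9): [1], [2], [3], [4], [5], [6], [7], [8], [9]
  1-simplices (12): [1,3], [1,8], [2,7], [2,8], [3,8], [4,8], [4,9], [5,6], [5,8], [6,8], [7,8], [8,9]

giving chain groups C_0 ≅ Z^9, C_1 ≅ Z^12.

The boundary map ∂_1: C_1 → C_0 sends each edge [p,q] (with p < q) to q − p. For instance
  ∂[4,8] = [8] − [4].
The resulting 9×12 matrix has rank 8, and its Smith normal form has invariant factors (1,1,1,1,1,1,1,1).

Computing H_k = (kernel of ∂_k) / (image of ∂_{k+1}):

  H_0: rank C_0 − rank ∂_1 = 9 − 8 = 1, and the invariant factors of ∂_1 are all 1, so H_0 ≅ Z.
  H_1: rank ker ∂_1 − rank ∂_2 = (12 − 8) − 0 = 4, and there is no ∂_2, so H_1 ≅ Z^4.

As a check, the Euler characteristic is 9 − 12 = -3, which agrees with 1 − 4 = -3.
(K is a triangulation of a wedge of 4 circles.)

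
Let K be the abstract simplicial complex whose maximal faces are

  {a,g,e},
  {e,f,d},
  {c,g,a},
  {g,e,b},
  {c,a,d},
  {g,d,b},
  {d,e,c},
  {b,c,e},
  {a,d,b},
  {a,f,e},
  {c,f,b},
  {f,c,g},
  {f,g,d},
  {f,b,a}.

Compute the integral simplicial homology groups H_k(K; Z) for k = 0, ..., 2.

H_0 = Z,  H_1 = Z^2,  H_2 = Z.

Fix the vertex order a < b < c < d < e < f < g and write every simplex with vertices in increasing order. Then dim K = 2 and the simplices of K are:

  0-simplices (7): a, b, c, d, e, f, g
  1-simplices (21): ab, ac, ad, ae, af, ag, bc, bd, be, bf, bg, cd, ce, cf, cg, de, df, dg, ef, eg, fg
  2-simplices (14): abd, abf, acd, acg, aef, aeg, bce, bcf, bdg, beg, cde, cfg, def, dfg

so the chain groups are C_0 ≅ Z^7, C_1 ≅ Z^21, C_2 ≅ Z^14.

∂_1: C_1 → C_0 is given by ∂[p,q] = [q] − [p].
This gives a 7×21 integer matrix of rank 6; reducing to Smith normal form yields diagonal entries (1,1,1,1,1,1).

∂_2: C_2 → C_1 sends each 2-simplex [p,q,r] to [q,r] − [p,r] + [p,q]. For instance
  ∂aef = ef − af + ae,
  ∂acd = cd − ad + ac.
As a 21×14 matrix over Z this has rank 13, with invariant factors (1,1,1,1,1,1,1,1,1,1,1,1,1).

Computing H_k = (kernel of ∂_k) / (image of ∂_{k+1}):

  H_0: rank C_0 − rank ∂_1 = 7 − 6 = 1, and the invariant factors of ∂_1 are all 1, so H_0 = Z.
  H_1: rank ker ∂_1 − rank ∂_2 = (21 − 6) − 13 = 2, and the invariant factors of ∂_2 are all 1, so H_1 = Z^2.
  H_2: rank ker ∂_2 − rank ∂_3 = (14 − 13) − 0 = 1, and there is no ∂_3, so H_2 = Z.

As a check, the Euler characteristic is 7 − 21 + 14 = 0, which agrees with 1 − 2 + 1 = 0.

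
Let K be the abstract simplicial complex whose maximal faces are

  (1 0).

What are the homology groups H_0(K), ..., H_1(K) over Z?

Fix the vertex order 0 < 1 and write every simplex with vertices in increasing order. Then dim K = 1 and the simplices of K are:

  0-simplices (2): [0], [1]
  1-simplices (1): [0,1]

giving chain groups C_0 ≅ Z^2, C_1 ≅ Z^1.

Boundary ∂_1: C_1 → C_0 maps an edge to its endpoints' difference, ∂[p,q] = q − p.
This gives a 2×1 integer matrix of rank 1; reducing to Smith normal form yields diagonal entries (1).

Reading off H_k = ker ∂_k / im ∂_{k+1}:

  H_0: rank C_0 − rank ∂_1 = 2 − 1 = 1, and the invariant factors of ∂_1 are all 1, so H_0 = Z.
  H_1: rank ker ∂_1 − rank ∂_2 = (1 − 1) − 0 = 0, and there is no ∂_2, so H_1 = 0.

(K is a triangulation of the 1-simplex.)

H_0 = Z,  H_1 = 0.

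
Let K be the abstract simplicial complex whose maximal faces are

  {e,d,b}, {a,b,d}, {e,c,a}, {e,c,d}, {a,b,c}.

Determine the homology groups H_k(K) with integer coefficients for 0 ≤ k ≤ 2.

H_0 ≅ Z,  H_1 ≅ Z,  H_2 = 0.

We work with the vertex ordering a < b < c < d < e. The simplices of K, each written with vertices in increasing order, are:

  0-simplices (5): a, b, c, d, e
  1-simplices (10): ab, ac, ad, ae, bc, bd, be, cd, ce, de
  2-simplices (5): abc, abd, ace, bde, cde

so the chain groups are C_0 ≅ Z^5, C_1 ≅ Z^10, C_2 ≅ Z^5.

The boundary map ∂_1: C_1 → C_0 sends each edge [p,q] (with p < q) to q − p. For instance
  ∂ce = e − c.
The resulting 5×10 matrix has rank 4, and its Smith normal form has invariant factors (1,1,1,1).

The boundary map ∂_2: C_2 → C_1 maps a triangle to the signed sum of its edges. For instance
  ∂bde = de − be + bd,
  ∂abd = bd − ad + ab.
The 10×5 boundary matrix has rank 5 and Smith normal form diag(1,1,1,1,1).

Reading off H_k = ker ∂_k / im ∂_{k+1}:

  H_0: rank C_0 − rank ∂_1 = 5 − 4 = 1, and the invariant factors of ∂_1 are all 1, so H_0 = Z.
  H_1: rank ker ∂_1 − rank ∂_2 = (10 − 4) − 5 = 1, and the invariant factors of ∂_2 are all 1, so H_1 = Z.
  H_2: rank ker ∂_2 − rank ∂_3 = (5 − 5) − 0 = 0, and there is no ∂_3, so H_2 = 0.

(K is a triangulation of the Möbius band.)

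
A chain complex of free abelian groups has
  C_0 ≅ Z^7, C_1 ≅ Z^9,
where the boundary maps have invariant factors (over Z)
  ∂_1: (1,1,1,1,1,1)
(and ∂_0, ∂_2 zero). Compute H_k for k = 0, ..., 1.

H_0: b_0 = 7 − 0 − 6 = 1; torsion from ∂_1 factors > 1: none. So H_0 = Z.
H_1: b_1 = 9 − 6 − 0 = 3; torsion from ∂_2 factors > 1: none. So H_1 = Z^3.

H_0 = Z,  H_1 = Z^3.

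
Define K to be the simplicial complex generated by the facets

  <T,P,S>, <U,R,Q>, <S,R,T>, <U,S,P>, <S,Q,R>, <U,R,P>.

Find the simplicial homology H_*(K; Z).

K has 6 vertices, 12 edges, 6 triangles.
rank ∂_0 = 0, rank ∂_1 = 5 ⇒ b_0 = 6 − 0 − 5 = 1; all invariant factors of ∂_1 are 1 so no torsion. So H_0 = Z.
rank ∂_1 = 5, rank ∂_2 = 6 ⇒ b_1 = 12 − 5 − 6 = 1; all invariant factors of ∂_2 are 1 so no torsion. So H_1 = Z.
rank ∂_2 = 6, rank ∂_3 = 0 ⇒ b_2 = 6 − 6 − 0 = 0. So H_2 = 0.

H_0 = Z,  H_1 = Z,  H_2 = 0.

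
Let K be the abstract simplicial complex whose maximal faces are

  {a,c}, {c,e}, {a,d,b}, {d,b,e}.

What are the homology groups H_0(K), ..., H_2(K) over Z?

H_0 ≅ Z,  H_1 ≅ Z,  H_2 = 0.

K has 5 vertices, 7 edges, 2 triangles.
rank ∂_0 = 0, rank ∂_1 = 4 ⇒ b_0 = 5 − 0 − 4 = 1; all invariant factors of ∂_1 are 1 so no torsion. So H_0 = Z.
rank ∂_1 = 4, rank ∂_2 = 2 ⇒ b_1 = 7 − 4 − 2 = 1; all invariant factors of ∂_2 are 1 so no torsion. So H_1 = Z.
rank ∂_2 = 2, rank ∂_3 = 0 ⇒ b_2 = 2 − 2 − 0 = 0. So H_2 = 0.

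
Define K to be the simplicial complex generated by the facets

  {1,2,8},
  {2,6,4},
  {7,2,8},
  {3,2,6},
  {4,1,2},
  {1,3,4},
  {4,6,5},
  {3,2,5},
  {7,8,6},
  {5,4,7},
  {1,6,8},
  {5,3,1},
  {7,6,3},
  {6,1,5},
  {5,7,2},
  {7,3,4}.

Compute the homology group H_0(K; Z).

Fix the vertex order 1 < 2 < 3 < 4 < 5 < 6 < 7 < 8 and write every simplex with vertices in increasing order. Then dim K = 2 and the simplices of K are:

  0-simplices (8): [1], [2], [3], [4], [5], [6], [7], [8]
  1-simplices (24): (24 of them)
  2-simplices (16): [1,2,4], [1,2,8], [1,3,4], [1,3,5], [1,5,6], [1,6,8], [2,3,5], [2,3,6], [2,4,6], [2,5,7], [2,7,8], [3,4,7], [3,6,7], [4,5,6], [4,5,7], [6,7,8]

giving chain groups C_0 ≅ Z^8, C_1 ≅ Z^24, C_2 ≅ Z^16.

Boundary ∂_1: C_1 → C_0 maps an edge to its endpoints' difference, ∂[p,q] = q − p. For instance
  ∂[2,3] = [3] − [2].
The 8×24 boundary matrix has rank 7 and Smith normal form diag(1,1,1,1,1,1,1).

∂_2: C_2 → C_1 sends each 2-simplex [p,q,r] to [q,r] − [p,r] + [p,q]. For instance
  ∂[1,2,8] = [2,8] − [1,8] + [1,2],
  ∂[4,5,7] = [5,7] − [4,7] + [4,5].
The 24×16 boundary matrix has rank 15 and Smith normal form diag(1,1,1,1,1,1,1,1,1,1,1,1,1,1,1).

Now H_k = ker ∂_k / im ∂_{k+1}, so:

  H_0: rank C_0 − rank ∂_1 = 8 − 7 = 1, and the invariant factors of ∂_1 are all 1, so H_0 = Z.

(K is a triangulation of the torus T^2.)

H_0 ≅ Z.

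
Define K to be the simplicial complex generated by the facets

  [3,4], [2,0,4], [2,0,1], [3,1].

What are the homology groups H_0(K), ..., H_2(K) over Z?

Take the total order 0 < 1 < 2 < 3 < 4 on the vertex set. Then K (dimension 2) consists of the simplices:

  0-simplices (5): [0], [1], [2], [3], [4]
  1-simplices (7): [0,1], [0,2], [0,4], [1,2], [1,3], [2,4], [3,4]
  2-simplices (2): [0,1,2], [0,2,4]

so the chain groups are C_0 ≅ Z^5, C_1 ≅ Z^7, C_2 ≅ Z^2.

∂_1: C_1 → C_0 is given by ∂[p,q] = [q] − [p]. For instance
  ∂[0,1] = [1] − [0].
As a 5×7 matrix over Z this has rank 4, with invariant factors (1,1,1,1).

Boundary ∂_2: C_2 → C_1 sends each 2-simplex [p,q,r] to [q,r] − [p,r] + [p,q]. For instance
  ∂[0,2,4] = [2,4] − [0,4] + [0,2],
  ∂[0,1,2] = [1,2] − [0,2] + [0,1].
This gives a 7×2 integer matrix of rank 2; reducing to Smith normal form yields diagonal entries (1,1).

Reading off H_k = ker ∂_k / im ∂_{k+1}:

  H_0: rank C_0 − rank ∂_1 = 5 − 4 = 1, and the invariant factors of ∂_1 are all 1, so H_0 = Z.
  H_1: rank ker ∂_1 − rank ∂_2 = (7 − 4) − 2 = 1, and the invariant factors of ∂_2 are all 1, so H_1 = Z.
  H_2: rank ker ∂_2 − rank ∂_3 = (2 − 2) − 0 = 0, and there is no ∂_3, so H_2 = 0.

H_0 = Z,  H_1 = Z,  H_2 = 0.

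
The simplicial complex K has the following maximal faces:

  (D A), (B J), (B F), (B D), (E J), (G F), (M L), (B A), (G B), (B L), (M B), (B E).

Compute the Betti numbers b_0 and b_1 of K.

Take the total order A < B < D < E < F < G < J < L < M on the vertex set. Then K (dimension 1) consists of the simplices:

  0-simplices (9): A, B, D, E, F, G, J, L, M
  1-simplices (12): AB, AD, BD, BE, BF, BG, BJ, BL, BM, EJ, FG, LM

giving chain groups C_0 ≅ Z^9, C_1 ≅ Z^12.

Boundary ∂_1: C_1 → C_0 is given by ∂[p,q] = [q] − [p]. For instance
  ∂BJ = J − B.
The resulting 9×12 matrix has rank 8, and its Smith normal form has invariant factors (1,1,1,1,1,1,1,1).

Computing H_k = (kernel of ∂_k) / (image of ∂_{k+1}):

  H_0: rank C_0 − rank ∂_1 = 9 − 8 = 1, and the invariant factors of ∂_1 are all 1, so H_0 = Z.
  H_1: rank ker ∂_1 − rank ∂_2 = (12 − 8) − 0 = 4, and there is no ∂_2, so H_1 = Z^4.

As a check, the Euler characteristic is 9 − 12 = -3, which agrees with 1 − 4 = -3.
(K is a triangulation of a wedge of 4 circles.)

Hence the Betti numbers are b_0 = 1, b_1 = 4.

b_0 = 1, b_1 = 4.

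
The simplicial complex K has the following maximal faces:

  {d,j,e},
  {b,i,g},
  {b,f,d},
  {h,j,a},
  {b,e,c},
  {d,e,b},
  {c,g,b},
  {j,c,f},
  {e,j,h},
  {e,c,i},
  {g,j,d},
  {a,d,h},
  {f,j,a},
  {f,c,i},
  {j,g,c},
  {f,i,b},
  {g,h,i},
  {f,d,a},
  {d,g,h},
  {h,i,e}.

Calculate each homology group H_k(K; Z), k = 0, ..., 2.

Take the total order a < b < c < d < e < f < g < h < i < j on the vertex set. Then K (dimension 2) consists of the simplices:

  0-simplices (10): a, b, c, d, e, f, g, h, i, j
  1-simplices (30): ad, af, ah, aj, bc, bd, be, bf, bg, bi, ce, cf, cg, ci, cj, de, df, dg, dh, dj, eh, ei, ej, fi, fj, gh, gi, gj, hi, hj
  2-simplices (20): adf, adh, afj, ahj, bce, bcg, bde, bdf, bfi, bgi, cei, cfi, cfj, cgj, dej, dgh, dgj, ehi, ehj, ghi

so the chain groups are C_0 ≅ Z^10, C_1 ≅ Z^30, C_2 ≅ Z^20.

Boundary ∂_1: C_1 → C_0 sends each edge [p,q] (with p < q) to q − p. For instance
  ∂hi = i − h.
As a 10×30 matrix over Z this has rank 9, with invariant factors (1,1,1,1,1,1,1,1,1).

Boundary ∂_2: C_2 → C_1 acts by ∂[p,q,r] = [q,r] − [p,r] + [p,q]. For instance
  ∂bcg = cg − bg + bc,
  ∂bgi = gi − bi + bg.
This gives a 30×20 integer matrix of rank 20; reducing to Smith normal form yields diagonal entries (1,1,1,1,1,1,1,1,1,1,1,1,1,1,1,1,1,1,1,2).

From H_k ≅ ker(∂_k) / im(∂_{k+1}) we obtain:

  H_0: rank C_0 − rank ∂_1 = 10 − 9 = 1, and the invariant factors of ∂_1 are all 1, so H_0 = Z.
  H_1: rank ker ∂_1 − rank ∂_2 = (30 − 9) − 20 = 1, and ∂_2 has invariant factor 2 > 1, so H_1 = Z ⊕ Z_2.
  H_2: rank ker ∂_2 − rank ∂_3 = (20 − 20) − 0 = 0, and there is no ∂_3, so H_2 = 0.

(K is a triangulation of the Klein bottle.)

H_0 ≅ Z,  H_1 ≅ Z ⊕ Z_2,  H_2 = 0.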